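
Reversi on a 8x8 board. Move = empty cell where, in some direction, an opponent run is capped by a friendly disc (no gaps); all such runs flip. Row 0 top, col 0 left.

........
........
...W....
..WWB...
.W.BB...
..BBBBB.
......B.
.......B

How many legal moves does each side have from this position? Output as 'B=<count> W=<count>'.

Answer: B=6 W=4

Derivation:
-- B to move --
(1,2): flips 1 -> legal
(1,3): flips 2 -> legal
(1,4): no bracket -> illegal
(2,1): flips 1 -> legal
(2,2): flips 1 -> legal
(2,4): no bracket -> illegal
(3,0): flips 1 -> legal
(3,1): flips 2 -> legal
(4,0): no bracket -> illegal
(4,2): no bracket -> illegal
(5,0): no bracket -> illegal
(5,1): no bracket -> illegal
B mobility = 6
-- W to move --
(2,4): no bracket -> illegal
(2,5): no bracket -> illegal
(3,5): flips 1 -> legal
(4,2): no bracket -> illegal
(4,5): flips 1 -> legal
(4,6): no bracket -> illegal
(4,7): no bracket -> illegal
(5,1): no bracket -> illegal
(5,7): no bracket -> illegal
(6,1): no bracket -> illegal
(6,2): no bracket -> illegal
(6,3): flips 3 -> legal
(6,4): no bracket -> illegal
(6,5): flips 2 -> legal
(6,7): no bracket -> illegal
(7,5): no bracket -> illegal
(7,6): no bracket -> illegal
W mobility = 4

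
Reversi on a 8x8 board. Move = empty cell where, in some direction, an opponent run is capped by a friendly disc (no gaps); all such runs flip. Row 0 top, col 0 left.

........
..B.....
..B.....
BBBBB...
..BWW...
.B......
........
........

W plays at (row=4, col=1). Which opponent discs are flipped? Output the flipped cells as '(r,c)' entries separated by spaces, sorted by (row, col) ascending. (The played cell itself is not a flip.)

Dir NW: opp run (3,0), next=edge -> no flip
Dir N: opp run (3,1), next='.' -> no flip
Dir NE: opp run (3,2), next='.' -> no flip
Dir W: first cell '.' (not opp) -> no flip
Dir E: opp run (4,2) capped by W -> flip
Dir SW: first cell '.' (not opp) -> no flip
Dir S: opp run (5,1), next='.' -> no flip
Dir SE: first cell '.' (not opp) -> no flip

Answer: (4,2)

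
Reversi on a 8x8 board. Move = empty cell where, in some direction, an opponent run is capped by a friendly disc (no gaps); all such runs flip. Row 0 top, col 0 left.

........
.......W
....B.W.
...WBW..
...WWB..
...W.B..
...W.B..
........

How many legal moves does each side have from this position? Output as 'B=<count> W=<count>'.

Answer: B=8 W=7

Derivation:
-- B to move --
(0,6): no bracket -> illegal
(0,7): no bracket -> illegal
(1,5): no bracket -> illegal
(1,6): no bracket -> illegal
(2,2): flips 2 -> legal
(2,3): no bracket -> illegal
(2,5): flips 1 -> legal
(2,7): no bracket -> illegal
(3,2): flips 1 -> legal
(3,6): flips 1 -> legal
(3,7): no bracket -> illegal
(4,2): flips 3 -> legal
(4,6): flips 1 -> legal
(5,2): flips 1 -> legal
(5,4): flips 1 -> legal
(6,2): no bracket -> illegal
(6,4): no bracket -> illegal
(7,2): no bracket -> illegal
(7,3): no bracket -> illegal
(7,4): no bracket -> illegal
B mobility = 8
-- W to move --
(1,3): flips 1 -> legal
(1,4): flips 2 -> legal
(1,5): flips 1 -> legal
(2,3): no bracket -> illegal
(2,5): flips 1 -> legal
(3,6): no bracket -> illegal
(4,6): flips 1 -> legal
(5,4): no bracket -> illegal
(5,6): no bracket -> illegal
(6,4): no bracket -> illegal
(6,6): flips 1 -> legal
(7,4): no bracket -> illegal
(7,5): flips 3 -> legal
(7,6): no bracket -> illegal
W mobility = 7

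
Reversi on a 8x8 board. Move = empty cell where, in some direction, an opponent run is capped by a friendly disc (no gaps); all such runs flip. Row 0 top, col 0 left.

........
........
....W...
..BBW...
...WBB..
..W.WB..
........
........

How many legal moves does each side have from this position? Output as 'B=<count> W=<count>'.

-- B to move --
(1,3): no bracket -> illegal
(1,4): flips 2 -> legal
(1,5): flips 1 -> legal
(2,3): flips 1 -> legal
(2,5): no bracket -> illegal
(3,5): flips 1 -> legal
(4,1): no bracket -> illegal
(4,2): flips 1 -> legal
(5,1): no bracket -> illegal
(5,3): flips 2 -> legal
(6,1): no bracket -> illegal
(6,2): no bracket -> illegal
(6,3): flips 1 -> legal
(6,4): flips 1 -> legal
(6,5): flips 2 -> legal
B mobility = 9
-- W to move --
(2,1): flips 1 -> legal
(2,2): no bracket -> illegal
(2,3): flips 1 -> legal
(3,1): flips 2 -> legal
(3,5): no bracket -> illegal
(3,6): flips 1 -> legal
(4,1): no bracket -> illegal
(4,2): flips 1 -> legal
(4,6): flips 2 -> legal
(5,3): no bracket -> illegal
(5,6): flips 2 -> legal
(6,4): no bracket -> illegal
(6,5): no bracket -> illegal
(6,6): no bracket -> illegal
W mobility = 7

Answer: B=9 W=7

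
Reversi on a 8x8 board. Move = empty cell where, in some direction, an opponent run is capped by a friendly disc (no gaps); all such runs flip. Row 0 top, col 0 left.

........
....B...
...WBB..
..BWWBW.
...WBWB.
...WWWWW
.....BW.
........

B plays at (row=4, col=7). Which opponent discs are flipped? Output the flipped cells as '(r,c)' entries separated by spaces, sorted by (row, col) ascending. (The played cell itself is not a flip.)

Dir NW: opp run (3,6) capped by B -> flip
Dir N: first cell '.' (not opp) -> no flip
Dir NE: edge -> no flip
Dir W: first cell 'B' (not opp) -> no flip
Dir E: edge -> no flip
Dir SW: opp run (5,6) capped by B -> flip
Dir S: opp run (5,7), next='.' -> no flip
Dir SE: edge -> no flip

Answer: (3,6) (5,6)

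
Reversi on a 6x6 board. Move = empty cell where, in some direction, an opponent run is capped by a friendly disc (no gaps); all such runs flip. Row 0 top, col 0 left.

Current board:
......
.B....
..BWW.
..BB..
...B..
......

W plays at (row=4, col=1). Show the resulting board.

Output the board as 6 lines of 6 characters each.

Answer: ......
.B....
..BWW.
..WB..
.W.B..
......

Derivation:
Place W at (4,1); scan 8 dirs for brackets.
Dir NW: first cell '.' (not opp) -> no flip
Dir N: first cell '.' (not opp) -> no flip
Dir NE: opp run (3,2) capped by W -> flip
Dir W: first cell '.' (not opp) -> no flip
Dir E: first cell '.' (not opp) -> no flip
Dir SW: first cell '.' (not opp) -> no flip
Dir S: first cell '.' (not opp) -> no flip
Dir SE: first cell '.' (not opp) -> no flip
All flips: (3,2)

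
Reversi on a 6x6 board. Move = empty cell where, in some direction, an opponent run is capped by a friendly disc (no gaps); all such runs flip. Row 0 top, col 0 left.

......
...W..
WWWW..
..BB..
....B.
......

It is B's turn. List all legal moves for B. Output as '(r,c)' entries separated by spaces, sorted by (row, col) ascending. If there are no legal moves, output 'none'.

Answer: (0,3) (1,0) (1,1) (1,2) (1,4)

Derivation:
(0,2): no bracket -> illegal
(0,3): flips 2 -> legal
(0,4): no bracket -> illegal
(1,0): flips 1 -> legal
(1,1): flips 1 -> legal
(1,2): flips 1 -> legal
(1,4): flips 1 -> legal
(2,4): no bracket -> illegal
(3,0): no bracket -> illegal
(3,1): no bracket -> illegal
(3,4): no bracket -> illegal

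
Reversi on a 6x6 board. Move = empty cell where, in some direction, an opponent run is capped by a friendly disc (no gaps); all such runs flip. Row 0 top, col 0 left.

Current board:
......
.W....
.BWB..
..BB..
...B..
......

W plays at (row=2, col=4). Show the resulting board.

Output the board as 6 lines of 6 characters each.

Place W at (2,4); scan 8 dirs for brackets.
Dir NW: first cell '.' (not opp) -> no flip
Dir N: first cell '.' (not opp) -> no flip
Dir NE: first cell '.' (not opp) -> no flip
Dir W: opp run (2,3) capped by W -> flip
Dir E: first cell '.' (not opp) -> no flip
Dir SW: opp run (3,3), next='.' -> no flip
Dir S: first cell '.' (not opp) -> no flip
Dir SE: first cell '.' (not opp) -> no flip
All flips: (2,3)

Answer: ......
.W....
.BWWW.
..BB..
...B..
......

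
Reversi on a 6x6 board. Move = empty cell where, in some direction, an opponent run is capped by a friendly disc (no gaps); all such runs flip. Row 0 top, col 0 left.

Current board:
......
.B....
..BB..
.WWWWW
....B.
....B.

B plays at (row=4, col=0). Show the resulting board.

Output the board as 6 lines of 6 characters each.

Place B at (4,0); scan 8 dirs for brackets.
Dir NW: edge -> no flip
Dir N: first cell '.' (not opp) -> no flip
Dir NE: opp run (3,1) capped by B -> flip
Dir W: edge -> no flip
Dir E: first cell '.' (not opp) -> no flip
Dir SW: edge -> no flip
Dir S: first cell '.' (not opp) -> no flip
Dir SE: first cell '.' (not opp) -> no flip
All flips: (3,1)

Answer: ......
.B....
..BB..
.BWWWW
B...B.
....B.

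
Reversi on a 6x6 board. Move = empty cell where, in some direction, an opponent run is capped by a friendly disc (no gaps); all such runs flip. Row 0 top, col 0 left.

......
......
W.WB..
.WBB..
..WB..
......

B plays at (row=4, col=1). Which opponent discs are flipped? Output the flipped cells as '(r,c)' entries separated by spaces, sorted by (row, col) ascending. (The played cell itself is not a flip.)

Dir NW: first cell '.' (not opp) -> no flip
Dir N: opp run (3,1), next='.' -> no flip
Dir NE: first cell 'B' (not opp) -> no flip
Dir W: first cell '.' (not opp) -> no flip
Dir E: opp run (4,2) capped by B -> flip
Dir SW: first cell '.' (not opp) -> no flip
Dir S: first cell '.' (not opp) -> no flip
Dir SE: first cell '.' (not opp) -> no flip

Answer: (4,2)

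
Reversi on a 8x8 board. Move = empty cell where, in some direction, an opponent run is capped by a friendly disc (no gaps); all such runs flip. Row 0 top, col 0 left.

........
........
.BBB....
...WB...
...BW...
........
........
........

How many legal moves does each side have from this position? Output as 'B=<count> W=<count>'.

-- B to move --
(2,4): no bracket -> illegal
(3,2): flips 1 -> legal
(3,5): no bracket -> illegal
(4,2): no bracket -> illegal
(4,5): flips 1 -> legal
(5,3): no bracket -> illegal
(5,4): flips 1 -> legal
(5,5): flips 2 -> legal
B mobility = 4
-- W to move --
(1,0): no bracket -> illegal
(1,1): flips 1 -> legal
(1,2): no bracket -> illegal
(1,3): flips 1 -> legal
(1,4): no bracket -> illegal
(2,0): no bracket -> illegal
(2,4): flips 1 -> legal
(2,5): no bracket -> illegal
(3,0): no bracket -> illegal
(3,1): no bracket -> illegal
(3,2): no bracket -> illegal
(3,5): flips 1 -> legal
(4,2): flips 1 -> legal
(4,5): no bracket -> illegal
(5,2): no bracket -> illegal
(5,3): flips 1 -> legal
(5,4): no bracket -> illegal
W mobility = 6

Answer: B=4 W=6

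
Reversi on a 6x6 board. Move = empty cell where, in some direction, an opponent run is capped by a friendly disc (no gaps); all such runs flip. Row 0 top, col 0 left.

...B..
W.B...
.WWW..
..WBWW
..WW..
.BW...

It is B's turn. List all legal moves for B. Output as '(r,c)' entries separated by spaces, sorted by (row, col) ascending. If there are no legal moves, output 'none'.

(0,0): no bracket -> illegal
(0,1): no bracket -> illegal
(1,1): flips 1 -> legal
(1,3): flips 1 -> legal
(1,4): no bracket -> illegal
(2,0): no bracket -> illegal
(2,4): no bracket -> illegal
(2,5): no bracket -> illegal
(3,0): flips 1 -> legal
(3,1): flips 1 -> legal
(4,1): no bracket -> illegal
(4,4): no bracket -> illegal
(4,5): flips 2 -> legal
(5,3): flips 2 -> legal
(5,4): no bracket -> illegal

Answer: (1,1) (1,3) (3,0) (3,1) (4,5) (5,3)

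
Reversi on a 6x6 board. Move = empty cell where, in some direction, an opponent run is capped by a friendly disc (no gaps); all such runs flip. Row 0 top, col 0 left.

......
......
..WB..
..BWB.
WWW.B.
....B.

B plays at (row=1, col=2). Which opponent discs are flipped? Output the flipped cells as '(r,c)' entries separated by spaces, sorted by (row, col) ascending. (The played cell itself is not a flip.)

Answer: (2,2)

Derivation:
Dir NW: first cell '.' (not opp) -> no flip
Dir N: first cell '.' (not opp) -> no flip
Dir NE: first cell '.' (not opp) -> no flip
Dir W: first cell '.' (not opp) -> no flip
Dir E: first cell '.' (not opp) -> no flip
Dir SW: first cell '.' (not opp) -> no flip
Dir S: opp run (2,2) capped by B -> flip
Dir SE: first cell 'B' (not opp) -> no flip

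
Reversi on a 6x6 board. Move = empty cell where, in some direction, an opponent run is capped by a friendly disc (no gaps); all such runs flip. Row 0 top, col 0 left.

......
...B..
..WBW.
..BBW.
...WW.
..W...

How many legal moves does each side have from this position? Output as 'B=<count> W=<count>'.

-- B to move --
(1,1): flips 1 -> legal
(1,2): flips 1 -> legal
(1,4): no bracket -> illegal
(1,5): flips 1 -> legal
(2,1): flips 1 -> legal
(2,5): flips 1 -> legal
(3,1): flips 1 -> legal
(3,5): flips 2 -> legal
(4,1): no bracket -> illegal
(4,2): no bracket -> illegal
(4,5): flips 1 -> legal
(5,1): no bracket -> illegal
(5,3): flips 1 -> legal
(5,4): flips 1 -> legal
(5,5): flips 1 -> legal
B mobility = 11
-- W to move --
(0,2): flips 1 -> legal
(0,3): flips 3 -> legal
(0,4): flips 1 -> legal
(1,2): flips 1 -> legal
(1,4): no bracket -> illegal
(2,1): flips 1 -> legal
(3,1): flips 2 -> legal
(4,1): no bracket -> illegal
(4,2): flips 2 -> legal
W mobility = 7

Answer: B=11 W=7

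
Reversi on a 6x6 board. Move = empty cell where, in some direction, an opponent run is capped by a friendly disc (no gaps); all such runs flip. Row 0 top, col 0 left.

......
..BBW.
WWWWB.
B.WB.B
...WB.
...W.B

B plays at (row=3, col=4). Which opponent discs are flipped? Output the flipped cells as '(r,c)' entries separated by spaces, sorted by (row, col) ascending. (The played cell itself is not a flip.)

Dir NW: opp run (2,3) capped by B -> flip
Dir N: first cell 'B' (not opp) -> no flip
Dir NE: first cell '.' (not opp) -> no flip
Dir W: first cell 'B' (not opp) -> no flip
Dir E: first cell 'B' (not opp) -> no flip
Dir SW: opp run (4,3), next='.' -> no flip
Dir S: first cell 'B' (not opp) -> no flip
Dir SE: first cell '.' (not opp) -> no flip

Answer: (2,3)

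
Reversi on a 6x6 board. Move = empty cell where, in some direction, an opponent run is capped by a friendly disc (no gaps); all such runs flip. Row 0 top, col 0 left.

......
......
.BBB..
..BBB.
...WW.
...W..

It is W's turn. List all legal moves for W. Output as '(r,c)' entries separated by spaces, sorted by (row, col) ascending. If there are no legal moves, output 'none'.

Answer: (1,0) (1,1) (1,3) (2,4) (2,5)

Derivation:
(1,0): flips 2 -> legal
(1,1): flips 2 -> legal
(1,2): no bracket -> illegal
(1,3): flips 2 -> legal
(1,4): no bracket -> illegal
(2,0): no bracket -> illegal
(2,4): flips 1 -> legal
(2,5): flips 1 -> legal
(3,0): no bracket -> illegal
(3,1): no bracket -> illegal
(3,5): no bracket -> illegal
(4,1): no bracket -> illegal
(4,2): no bracket -> illegal
(4,5): no bracket -> illegal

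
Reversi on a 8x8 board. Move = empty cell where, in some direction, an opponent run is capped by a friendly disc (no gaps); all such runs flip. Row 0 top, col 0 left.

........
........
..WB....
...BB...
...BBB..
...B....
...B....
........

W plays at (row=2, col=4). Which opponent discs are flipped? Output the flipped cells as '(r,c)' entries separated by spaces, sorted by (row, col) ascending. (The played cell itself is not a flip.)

Dir NW: first cell '.' (not opp) -> no flip
Dir N: first cell '.' (not opp) -> no flip
Dir NE: first cell '.' (not opp) -> no flip
Dir W: opp run (2,3) capped by W -> flip
Dir E: first cell '.' (not opp) -> no flip
Dir SW: opp run (3,3), next='.' -> no flip
Dir S: opp run (3,4) (4,4), next='.' -> no flip
Dir SE: first cell '.' (not opp) -> no flip

Answer: (2,3)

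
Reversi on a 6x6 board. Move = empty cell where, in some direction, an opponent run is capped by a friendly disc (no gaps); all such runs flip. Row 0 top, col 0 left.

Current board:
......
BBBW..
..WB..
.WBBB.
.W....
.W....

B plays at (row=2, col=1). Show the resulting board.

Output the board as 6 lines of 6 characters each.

Place B at (2,1); scan 8 dirs for brackets.
Dir NW: first cell 'B' (not opp) -> no flip
Dir N: first cell 'B' (not opp) -> no flip
Dir NE: first cell 'B' (not opp) -> no flip
Dir W: first cell '.' (not opp) -> no flip
Dir E: opp run (2,2) capped by B -> flip
Dir SW: first cell '.' (not opp) -> no flip
Dir S: opp run (3,1) (4,1) (5,1), next=edge -> no flip
Dir SE: first cell 'B' (not opp) -> no flip
All flips: (2,2)

Answer: ......
BBBW..
.BBB..
.WBBB.
.W....
.W....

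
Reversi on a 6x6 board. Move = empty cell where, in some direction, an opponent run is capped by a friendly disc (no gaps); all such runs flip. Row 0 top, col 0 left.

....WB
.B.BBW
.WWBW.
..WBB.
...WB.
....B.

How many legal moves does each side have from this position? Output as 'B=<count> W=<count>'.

-- B to move --
(0,3): flips 1 -> legal
(1,0): flips 3 -> legal
(1,2): no bracket -> illegal
(2,0): flips 2 -> legal
(2,5): flips 2 -> legal
(3,0): no bracket -> illegal
(3,1): flips 3 -> legal
(3,5): flips 1 -> legal
(4,1): flips 1 -> legal
(4,2): flips 1 -> legal
(5,2): flips 1 -> legal
(5,3): flips 1 -> legal
B mobility = 10
-- W to move --
(0,0): flips 1 -> legal
(0,1): flips 1 -> legal
(0,2): flips 1 -> legal
(0,3): flips 3 -> legal
(1,0): no bracket -> illegal
(1,2): flips 2 -> legal
(2,0): no bracket -> illegal
(2,5): flips 1 -> legal
(3,5): flips 2 -> legal
(4,2): flips 1 -> legal
(4,5): flips 1 -> legal
(5,3): no bracket -> illegal
(5,5): flips 2 -> legal
W mobility = 10

Answer: B=10 W=10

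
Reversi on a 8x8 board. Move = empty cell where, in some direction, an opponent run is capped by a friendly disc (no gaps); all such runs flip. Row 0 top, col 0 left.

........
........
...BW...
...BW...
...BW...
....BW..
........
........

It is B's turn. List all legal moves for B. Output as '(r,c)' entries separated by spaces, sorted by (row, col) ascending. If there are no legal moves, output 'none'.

(1,3): no bracket -> illegal
(1,4): flips 3 -> legal
(1,5): flips 1 -> legal
(2,5): flips 2 -> legal
(3,5): flips 1 -> legal
(4,5): flips 2 -> legal
(4,6): no bracket -> illegal
(5,3): no bracket -> illegal
(5,6): flips 1 -> legal
(6,4): no bracket -> illegal
(6,5): no bracket -> illegal
(6,6): flips 2 -> legal

Answer: (1,4) (1,5) (2,5) (3,5) (4,5) (5,6) (6,6)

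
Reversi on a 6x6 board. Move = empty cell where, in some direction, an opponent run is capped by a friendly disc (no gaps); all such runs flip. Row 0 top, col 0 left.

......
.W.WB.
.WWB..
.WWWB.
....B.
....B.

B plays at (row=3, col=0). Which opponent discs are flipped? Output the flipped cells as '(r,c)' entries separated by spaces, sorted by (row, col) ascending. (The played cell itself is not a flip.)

Dir NW: edge -> no flip
Dir N: first cell '.' (not opp) -> no flip
Dir NE: opp run (2,1), next='.' -> no flip
Dir W: edge -> no flip
Dir E: opp run (3,1) (3,2) (3,3) capped by B -> flip
Dir SW: edge -> no flip
Dir S: first cell '.' (not opp) -> no flip
Dir SE: first cell '.' (not opp) -> no flip

Answer: (3,1) (3,2) (3,3)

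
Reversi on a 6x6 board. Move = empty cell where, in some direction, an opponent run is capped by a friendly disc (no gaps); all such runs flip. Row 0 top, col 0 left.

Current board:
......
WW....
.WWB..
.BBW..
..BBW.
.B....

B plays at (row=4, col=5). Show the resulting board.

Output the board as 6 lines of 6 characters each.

Answer: ......
WW....
.WWB..
.BBW..
..BBBB
.B....

Derivation:
Place B at (4,5); scan 8 dirs for brackets.
Dir NW: first cell '.' (not opp) -> no flip
Dir N: first cell '.' (not opp) -> no flip
Dir NE: edge -> no flip
Dir W: opp run (4,4) capped by B -> flip
Dir E: edge -> no flip
Dir SW: first cell '.' (not opp) -> no flip
Dir S: first cell '.' (not opp) -> no flip
Dir SE: edge -> no flip
All flips: (4,4)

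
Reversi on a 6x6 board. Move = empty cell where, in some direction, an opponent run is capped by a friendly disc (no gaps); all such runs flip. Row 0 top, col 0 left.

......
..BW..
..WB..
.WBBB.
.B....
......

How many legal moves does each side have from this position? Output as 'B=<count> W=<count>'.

-- B to move --
(0,2): no bracket -> illegal
(0,3): flips 1 -> legal
(0,4): no bracket -> illegal
(1,1): flips 1 -> legal
(1,4): flips 1 -> legal
(2,0): no bracket -> illegal
(2,1): flips 2 -> legal
(2,4): no bracket -> illegal
(3,0): flips 1 -> legal
(4,0): no bracket -> illegal
(4,2): no bracket -> illegal
B mobility = 5
-- W to move --
(0,1): no bracket -> illegal
(0,2): flips 1 -> legal
(0,3): no bracket -> illegal
(1,1): flips 1 -> legal
(1,4): no bracket -> illegal
(2,1): no bracket -> illegal
(2,4): flips 1 -> legal
(2,5): no bracket -> illegal
(3,0): no bracket -> illegal
(3,5): flips 3 -> legal
(4,0): no bracket -> illegal
(4,2): flips 1 -> legal
(4,3): flips 2 -> legal
(4,4): flips 1 -> legal
(4,5): no bracket -> illegal
(5,0): no bracket -> illegal
(5,1): flips 1 -> legal
(5,2): no bracket -> illegal
W mobility = 8

Answer: B=5 W=8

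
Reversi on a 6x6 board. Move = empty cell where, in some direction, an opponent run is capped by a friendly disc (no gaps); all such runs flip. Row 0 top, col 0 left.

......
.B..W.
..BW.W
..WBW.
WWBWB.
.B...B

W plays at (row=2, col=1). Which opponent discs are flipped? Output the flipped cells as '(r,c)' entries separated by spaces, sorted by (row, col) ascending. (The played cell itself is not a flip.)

Dir NW: first cell '.' (not opp) -> no flip
Dir N: opp run (1,1), next='.' -> no flip
Dir NE: first cell '.' (not opp) -> no flip
Dir W: first cell '.' (not opp) -> no flip
Dir E: opp run (2,2) capped by W -> flip
Dir SW: first cell '.' (not opp) -> no flip
Dir S: first cell '.' (not opp) -> no flip
Dir SE: first cell 'W' (not opp) -> no flip

Answer: (2,2)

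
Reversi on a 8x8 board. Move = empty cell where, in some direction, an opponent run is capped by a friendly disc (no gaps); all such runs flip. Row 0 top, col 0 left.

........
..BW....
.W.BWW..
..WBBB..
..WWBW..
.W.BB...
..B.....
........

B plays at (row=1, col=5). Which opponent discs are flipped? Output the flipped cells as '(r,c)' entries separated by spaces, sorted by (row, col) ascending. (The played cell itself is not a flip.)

Dir NW: first cell '.' (not opp) -> no flip
Dir N: first cell '.' (not opp) -> no flip
Dir NE: first cell '.' (not opp) -> no flip
Dir W: first cell '.' (not opp) -> no flip
Dir E: first cell '.' (not opp) -> no flip
Dir SW: opp run (2,4) capped by B -> flip
Dir S: opp run (2,5) capped by B -> flip
Dir SE: first cell '.' (not opp) -> no flip

Answer: (2,4) (2,5)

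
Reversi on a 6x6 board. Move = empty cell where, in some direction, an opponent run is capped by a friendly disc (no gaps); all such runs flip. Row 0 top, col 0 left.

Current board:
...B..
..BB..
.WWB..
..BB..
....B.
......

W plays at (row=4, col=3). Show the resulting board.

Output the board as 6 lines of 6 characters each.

Place W at (4,3); scan 8 dirs for brackets.
Dir NW: opp run (3,2) capped by W -> flip
Dir N: opp run (3,3) (2,3) (1,3) (0,3), next=edge -> no flip
Dir NE: first cell '.' (not opp) -> no flip
Dir W: first cell '.' (not opp) -> no flip
Dir E: opp run (4,4), next='.' -> no flip
Dir SW: first cell '.' (not opp) -> no flip
Dir S: first cell '.' (not opp) -> no flip
Dir SE: first cell '.' (not opp) -> no flip
All flips: (3,2)

Answer: ...B..
..BB..
.WWB..
..WB..
...WB.
......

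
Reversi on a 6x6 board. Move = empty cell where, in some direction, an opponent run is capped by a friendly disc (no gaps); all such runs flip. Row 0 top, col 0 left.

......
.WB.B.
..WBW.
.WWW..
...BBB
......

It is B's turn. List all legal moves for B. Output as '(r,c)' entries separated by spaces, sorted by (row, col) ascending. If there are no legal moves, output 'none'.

Answer: (0,0) (1,0) (2,1) (2,5) (3,4) (4,1) (4,2)

Derivation:
(0,0): flips 3 -> legal
(0,1): no bracket -> illegal
(0,2): no bracket -> illegal
(1,0): flips 1 -> legal
(1,3): no bracket -> illegal
(1,5): no bracket -> illegal
(2,0): no bracket -> illegal
(2,1): flips 2 -> legal
(2,5): flips 1 -> legal
(3,0): no bracket -> illegal
(3,4): flips 1 -> legal
(3,5): no bracket -> illegal
(4,0): no bracket -> illegal
(4,1): flips 1 -> legal
(4,2): flips 2 -> legal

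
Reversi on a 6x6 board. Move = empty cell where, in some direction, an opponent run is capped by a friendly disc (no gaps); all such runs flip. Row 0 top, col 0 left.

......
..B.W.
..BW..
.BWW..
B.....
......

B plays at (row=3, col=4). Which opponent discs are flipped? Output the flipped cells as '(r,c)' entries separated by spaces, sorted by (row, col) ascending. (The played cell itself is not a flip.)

Dir NW: opp run (2,3) capped by B -> flip
Dir N: first cell '.' (not opp) -> no flip
Dir NE: first cell '.' (not opp) -> no flip
Dir W: opp run (3,3) (3,2) capped by B -> flip
Dir E: first cell '.' (not opp) -> no flip
Dir SW: first cell '.' (not opp) -> no flip
Dir S: first cell '.' (not opp) -> no flip
Dir SE: first cell '.' (not opp) -> no flip

Answer: (2,3) (3,2) (3,3)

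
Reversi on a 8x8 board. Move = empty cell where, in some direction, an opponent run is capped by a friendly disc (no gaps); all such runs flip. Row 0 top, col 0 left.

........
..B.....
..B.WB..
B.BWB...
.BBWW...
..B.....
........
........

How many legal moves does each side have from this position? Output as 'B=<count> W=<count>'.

Answer: B=6 W=9

Derivation:
-- B to move --
(1,3): no bracket -> illegal
(1,4): flips 1 -> legal
(1,5): flips 2 -> legal
(2,3): flips 1 -> legal
(3,5): no bracket -> illegal
(4,5): flips 2 -> legal
(5,3): no bracket -> illegal
(5,4): flips 2 -> legal
(5,5): flips 2 -> legal
B mobility = 6
-- W to move --
(0,1): no bracket -> illegal
(0,2): no bracket -> illegal
(0,3): no bracket -> illegal
(1,1): flips 1 -> legal
(1,3): no bracket -> illegal
(1,4): no bracket -> illegal
(1,5): no bracket -> illegal
(1,6): flips 2 -> legal
(2,0): no bracket -> illegal
(2,1): flips 1 -> legal
(2,3): no bracket -> illegal
(2,6): flips 1 -> legal
(3,1): flips 1 -> legal
(3,5): flips 1 -> legal
(3,6): no bracket -> illegal
(4,0): flips 2 -> legal
(4,5): no bracket -> illegal
(5,0): no bracket -> illegal
(5,1): flips 1 -> legal
(5,3): no bracket -> illegal
(6,1): flips 1 -> legal
(6,2): no bracket -> illegal
(6,3): no bracket -> illegal
W mobility = 9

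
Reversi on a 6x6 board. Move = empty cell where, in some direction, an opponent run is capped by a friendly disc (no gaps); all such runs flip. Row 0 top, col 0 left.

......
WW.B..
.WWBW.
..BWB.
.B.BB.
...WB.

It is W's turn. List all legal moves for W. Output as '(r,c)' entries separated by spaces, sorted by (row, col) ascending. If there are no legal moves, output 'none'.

(0,2): flips 1 -> legal
(0,3): flips 2 -> legal
(0,4): flips 1 -> legal
(1,2): no bracket -> illegal
(1,4): no bracket -> illegal
(2,5): no bracket -> illegal
(3,0): no bracket -> illegal
(3,1): flips 1 -> legal
(3,5): flips 2 -> legal
(4,0): no bracket -> illegal
(4,2): flips 1 -> legal
(4,5): no bracket -> illegal
(5,0): no bracket -> illegal
(5,1): no bracket -> illegal
(5,2): no bracket -> illegal
(5,5): flips 2 -> legal

Answer: (0,2) (0,3) (0,4) (3,1) (3,5) (4,2) (5,5)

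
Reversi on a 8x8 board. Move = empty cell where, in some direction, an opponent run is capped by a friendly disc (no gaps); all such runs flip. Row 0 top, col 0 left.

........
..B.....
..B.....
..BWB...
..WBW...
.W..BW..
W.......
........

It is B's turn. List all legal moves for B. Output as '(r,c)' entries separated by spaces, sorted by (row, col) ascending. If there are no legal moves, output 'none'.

(2,3): flips 1 -> legal
(2,4): no bracket -> illegal
(3,1): no bracket -> illegal
(3,5): no bracket -> illegal
(4,0): no bracket -> illegal
(4,1): flips 1 -> legal
(4,5): flips 1 -> legal
(4,6): no bracket -> illegal
(5,0): no bracket -> illegal
(5,2): flips 1 -> legal
(5,3): no bracket -> illegal
(5,6): flips 1 -> legal
(6,1): no bracket -> illegal
(6,2): no bracket -> illegal
(6,4): no bracket -> illegal
(6,5): no bracket -> illegal
(6,6): flips 3 -> legal
(7,0): no bracket -> illegal
(7,1): no bracket -> illegal

Answer: (2,3) (4,1) (4,5) (5,2) (5,6) (6,6)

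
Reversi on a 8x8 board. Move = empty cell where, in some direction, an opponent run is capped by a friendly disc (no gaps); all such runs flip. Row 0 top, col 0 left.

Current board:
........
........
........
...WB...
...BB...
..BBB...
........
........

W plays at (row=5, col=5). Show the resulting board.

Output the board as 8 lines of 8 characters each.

Place W at (5,5); scan 8 dirs for brackets.
Dir NW: opp run (4,4) capped by W -> flip
Dir N: first cell '.' (not opp) -> no flip
Dir NE: first cell '.' (not opp) -> no flip
Dir W: opp run (5,4) (5,3) (5,2), next='.' -> no flip
Dir E: first cell '.' (not opp) -> no flip
Dir SW: first cell '.' (not opp) -> no flip
Dir S: first cell '.' (not opp) -> no flip
Dir SE: first cell '.' (not opp) -> no flip
All flips: (4,4)

Answer: ........
........
........
...WB...
...BW...
..BBBW..
........
........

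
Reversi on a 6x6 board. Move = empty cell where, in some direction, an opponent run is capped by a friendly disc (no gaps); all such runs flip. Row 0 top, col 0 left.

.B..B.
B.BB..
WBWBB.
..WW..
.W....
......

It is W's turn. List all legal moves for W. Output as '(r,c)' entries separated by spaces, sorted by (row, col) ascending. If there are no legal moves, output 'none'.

(0,0): flips 1 -> legal
(0,2): flips 1 -> legal
(0,3): flips 2 -> legal
(0,5): no bracket -> illegal
(1,1): no bracket -> illegal
(1,4): flips 1 -> legal
(1,5): flips 1 -> legal
(2,5): flips 2 -> legal
(3,0): no bracket -> illegal
(3,1): no bracket -> illegal
(3,4): no bracket -> illegal
(3,5): no bracket -> illegal

Answer: (0,0) (0,2) (0,3) (1,4) (1,5) (2,5)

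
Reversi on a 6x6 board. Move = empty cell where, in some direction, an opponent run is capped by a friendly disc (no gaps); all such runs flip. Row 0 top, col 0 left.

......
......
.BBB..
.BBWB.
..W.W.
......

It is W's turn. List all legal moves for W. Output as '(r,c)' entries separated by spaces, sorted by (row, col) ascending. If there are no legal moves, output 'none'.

(1,0): no bracket -> illegal
(1,1): flips 1 -> legal
(1,2): flips 2 -> legal
(1,3): flips 1 -> legal
(1,4): no bracket -> illegal
(2,0): flips 1 -> legal
(2,4): flips 1 -> legal
(2,5): no bracket -> illegal
(3,0): flips 2 -> legal
(3,5): flips 1 -> legal
(4,0): no bracket -> illegal
(4,1): no bracket -> illegal
(4,3): no bracket -> illegal
(4,5): no bracket -> illegal

Answer: (1,1) (1,2) (1,3) (2,0) (2,4) (3,0) (3,5)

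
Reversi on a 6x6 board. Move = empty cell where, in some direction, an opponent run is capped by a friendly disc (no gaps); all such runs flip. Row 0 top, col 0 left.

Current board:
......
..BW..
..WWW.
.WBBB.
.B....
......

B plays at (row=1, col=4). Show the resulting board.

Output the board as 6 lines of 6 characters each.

Answer: ......
..BBB.
..WBB.
.WBBB.
.B....
......

Derivation:
Place B at (1,4); scan 8 dirs for brackets.
Dir NW: first cell '.' (not opp) -> no flip
Dir N: first cell '.' (not opp) -> no flip
Dir NE: first cell '.' (not opp) -> no flip
Dir W: opp run (1,3) capped by B -> flip
Dir E: first cell '.' (not opp) -> no flip
Dir SW: opp run (2,3) capped by B -> flip
Dir S: opp run (2,4) capped by B -> flip
Dir SE: first cell '.' (not opp) -> no flip
All flips: (1,3) (2,3) (2,4)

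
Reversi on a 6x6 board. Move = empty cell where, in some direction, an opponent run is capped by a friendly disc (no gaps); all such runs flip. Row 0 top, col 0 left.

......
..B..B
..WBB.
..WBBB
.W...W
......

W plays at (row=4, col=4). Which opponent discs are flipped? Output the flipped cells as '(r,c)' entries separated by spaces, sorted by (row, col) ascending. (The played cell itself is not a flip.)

Dir NW: opp run (3,3) capped by W -> flip
Dir N: opp run (3,4) (2,4), next='.' -> no flip
Dir NE: opp run (3,5), next=edge -> no flip
Dir W: first cell '.' (not opp) -> no flip
Dir E: first cell 'W' (not opp) -> no flip
Dir SW: first cell '.' (not opp) -> no flip
Dir S: first cell '.' (not opp) -> no flip
Dir SE: first cell '.' (not opp) -> no flip

Answer: (3,3)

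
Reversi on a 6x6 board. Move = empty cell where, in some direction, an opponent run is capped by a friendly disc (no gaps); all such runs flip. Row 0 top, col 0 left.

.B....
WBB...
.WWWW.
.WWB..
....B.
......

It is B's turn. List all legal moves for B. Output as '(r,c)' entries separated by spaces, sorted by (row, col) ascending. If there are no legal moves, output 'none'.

(0,0): no bracket -> illegal
(1,3): flips 1 -> legal
(1,4): no bracket -> illegal
(1,5): flips 1 -> legal
(2,0): no bracket -> illegal
(2,5): no bracket -> illegal
(3,0): flips 3 -> legal
(3,4): flips 1 -> legal
(3,5): no bracket -> illegal
(4,0): no bracket -> illegal
(4,1): flips 2 -> legal
(4,2): flips 2 -> legal
(4,3): no bracket -> illegal

Answer: (1,3) (1,5) (3,0) (3,4) (4,1) (4,2)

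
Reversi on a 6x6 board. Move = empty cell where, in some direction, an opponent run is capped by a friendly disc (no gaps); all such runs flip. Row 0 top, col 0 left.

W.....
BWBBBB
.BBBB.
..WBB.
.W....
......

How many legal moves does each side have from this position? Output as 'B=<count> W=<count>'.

-- B to move --
(0,1): flips 1 -> legal
(0,2): no bracket -> illegal
(2,0): no bracket -> illegal
(3,0): no bracket -> illegal
(3,1): flips 1 -> legal
(4,0): no bracket -> illegal
(4,2): flips 1 -> legal
(4,3): flips 1 -> legal
(5,0): flips 2 -> legal
(5,1): no bracket -> illegal
(5,2): no bracket -> illegal
B mobility = 5
-- W to move --
(0,1): no bracket -> illegal
(0,2): flips 2 -> legal
(0,3): no bracket -> illegal
(0,4): no bracket -> illegal
(0,5): flips 2 -> legal
(2,0): flips 1 -> legal
(2,5): no bracket -> illegal
(3,0): no bracket -> illegal
(3,1): flips 1 -> legal
(3,5): flips 2 -> legal
(4,2): no bracket -> illegal
(4,3): no bracket -> illegal
(4,4): flips 2 -> legal
(4,5): no bracket -> illegal
W mobility = 6

Answer: B=5 W=6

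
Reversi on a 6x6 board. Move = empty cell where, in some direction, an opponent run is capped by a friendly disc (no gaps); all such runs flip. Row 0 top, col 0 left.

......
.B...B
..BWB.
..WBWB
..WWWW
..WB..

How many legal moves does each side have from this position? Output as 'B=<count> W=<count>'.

Answer: B=5 W=6

Derivation:
-- B to move --
(1,2): no bracket -> illegal
(1,3): flips 1 -> legal
(1,4): no bracket -> illegal
(2,1): no bracket -> illegal
(2,5): no bracket -> illegal
(3,1): flips 2 -> legal
(4,1): no bracket -> illegal
(5,1): flips 2 -> legal
(5,4): flips 2 -> legal
(5,5): flips 2 -> legal
B mobility = 5
-- W to move --
(0,0): flips 3 -> legal
(0,1): no bracket -> illegal
(0,2): no bracket -> illegal
(0,4): no bracket -> illegal
(0,5): no bracket -> illegal
(1,0): no bracket -> illegal
(1,2): flips 1 -> legal
(1,3): no bracket -> illegal
(1,4): flips 1 -> legal
(2,0): no bracket -> illegal
(2,1): flips 1 -> legal
(2,5): flips 2 -> legal
(3,1): no bracket -> illegal
(5,4): flips 1 -> legal
W mobility = 6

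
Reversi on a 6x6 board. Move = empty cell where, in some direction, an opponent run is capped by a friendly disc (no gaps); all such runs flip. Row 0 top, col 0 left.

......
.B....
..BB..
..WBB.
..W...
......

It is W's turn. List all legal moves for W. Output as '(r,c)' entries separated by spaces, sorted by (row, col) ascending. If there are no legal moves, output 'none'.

(0,0): no bracket -> illegal
(0,1): no bracket -> illegal
(0,2): no bracket -> illegal
(1,0): no bracket -> illegal
(1,2): flips 1 -> legal
(1,3): no bracket -> illegal
(1,4): flips 1 -> legal
(2,0): no bracket -> illegal
(2,1): no bracket -> illegal
(2,4): flips 1 -> legal
(2,5): no bracket -> illegal
(3,1): no bracket -> illegal
(3,5): flips 2 -> legal
(4,3): no bracket -> illegal
(4,4): no bracket -> illegal
(4,5): no bracket -> illegal

Answer: (1,2) (1,4) (2,4) (3,5)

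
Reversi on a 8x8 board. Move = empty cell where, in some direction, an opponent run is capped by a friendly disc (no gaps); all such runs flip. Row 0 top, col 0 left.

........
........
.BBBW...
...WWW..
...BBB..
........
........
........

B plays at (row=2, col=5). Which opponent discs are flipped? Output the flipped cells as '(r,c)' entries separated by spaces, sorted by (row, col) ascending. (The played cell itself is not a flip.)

Answer: (2,4) (3,4) (3,5)

Derivation:
Dir NW: first cell '.' (not opp) -> no flip
Dir N: first cell '.' (not opp) -> no flip
Dir NE: first cell '.' (not opp) -> no flip
Dir W: opp run (2,4) capped by B -> flip
Dir E: first cell '.' (not opp) -> no flip
Dir SW: opp run (3,4) capped by B -> flip
Dir S: opp run (3,5) capped by B -> flip
Dir SE: first cell '.' (not opp) -> no flip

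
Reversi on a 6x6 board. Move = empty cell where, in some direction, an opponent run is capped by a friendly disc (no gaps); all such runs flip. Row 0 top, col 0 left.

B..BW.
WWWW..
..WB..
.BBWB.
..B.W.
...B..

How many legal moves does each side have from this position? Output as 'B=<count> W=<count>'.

-- B to move --
(0,1): flips 1 -> legal
(0,2): flips 2 -> legal
(0,5): flips 1 -> legal
(1,4): no bracket -> illegal
(1,5): no bracket -> illegal
(2,0): flips 1 -> legal
(2,1): flips 2 -> legal
(2,4): flips 1 -> legal
(3,5): flips 1 -> legal
(4,3): flips 1 -> legal
(4,5): no bracket -> illegal
(5,4): flips 1 -> legal
(5,5): flips 4 -> legal
B mobility = 10
-- W to move --
(0,1): no bracket -> illegal
(0,2): flips 1 -> legal
(1,4): no bracket -> illegal
(2,0): no bracket -> illegal
(2,1): no bracket -> illegal
(2,4): flips 2 -> legal
(2,5): no bracket -> illegal
(3,0): flips 2 -> legal
(3,5): flips 1 -> legal
(4,0): flips 1 -> legal
(4,1): no bracket -> illegal
(4,3): no bracket -> illegal
(4,5): flips 2 -> legal
(5,1): flips 1 -> legal
(5,2): flips 2 -> legal
(5,4): no bracket -> illegal
W mobility = 8

Answer: B=10 W=8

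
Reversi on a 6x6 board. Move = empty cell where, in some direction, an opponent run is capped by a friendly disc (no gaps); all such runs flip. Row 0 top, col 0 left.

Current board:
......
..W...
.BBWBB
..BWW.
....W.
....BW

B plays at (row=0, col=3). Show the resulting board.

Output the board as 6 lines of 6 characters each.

Place B at (0,3); scan 8 dirs for brackets.
Dir NW: edge -> no flip
Dir N: edge -> no flip
Dir NE: edge -> no flip
Dir W: first cell '.' (not opp) -> no flip
Dir E: first cell '.' (not opp) -> no flip
Dir SW: opp run (1,2) capped by B -> flip
Dir S: first cell '.' (not opp) -> no flip
Dir SE: first cell '.' (not opp) -> no flip
All flips: (1,2)

Answer: ...B..
..B...
.BBWBB
..BWW.
....W.
....BW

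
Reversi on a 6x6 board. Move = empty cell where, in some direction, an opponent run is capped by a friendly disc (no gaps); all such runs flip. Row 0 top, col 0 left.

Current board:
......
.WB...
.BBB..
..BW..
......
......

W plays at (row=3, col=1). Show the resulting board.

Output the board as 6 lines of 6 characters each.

Answer: ......
.WB...
.WBB..
.WWW..
......
......

Derivation:
Place W at (3,1); scan 8 dirs for brackets.
Dir NW: first cell '.' (not opp) -> no flip
Dir N: opp run (2,1) capped by W -> flip
Dir NE: opp run (2,2), next='.' -> no flip
Dir W: first cell '.' (not opp) -> no flip
Dir E: opp run (3,2) capped by W -> flip
Dir SW: first cell '.' (not opp) -> no flip
Dir S: first cell '.' (not opp) -> no flip
Dir SE: first cell '.' (not opp) -> no flip
All flips: (2,1) (3,2)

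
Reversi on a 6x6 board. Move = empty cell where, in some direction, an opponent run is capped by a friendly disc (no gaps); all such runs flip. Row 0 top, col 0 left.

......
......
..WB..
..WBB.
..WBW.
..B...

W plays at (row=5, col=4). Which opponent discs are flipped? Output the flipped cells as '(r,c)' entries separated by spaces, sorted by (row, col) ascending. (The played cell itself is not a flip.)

Dir NW: opp run (4,3) capped by W -> flip
Dir N: first cell 'W' (not opp) -> no flip
Dir NE: first cell '.' (not opp) -> no flip
Dir W: first cell '.' (not opp) -> no flip
Dir E: first cell '.' (not opp) -> no flip
Dir SW: edge -> no flip
Dir S: edge -> no flip
Dir SE: edge -> no flip

Answer: (4,3)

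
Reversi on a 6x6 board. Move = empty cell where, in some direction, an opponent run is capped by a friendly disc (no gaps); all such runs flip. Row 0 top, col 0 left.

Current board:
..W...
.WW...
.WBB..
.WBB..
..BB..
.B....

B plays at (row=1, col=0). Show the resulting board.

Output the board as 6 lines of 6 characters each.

Answer: ..W...
BWW...
.BBB..
.WBB..
..BB..
.B....

Derivation:
Place B at (1,0); scan 8 dirs for brackets.
Dir NW: edge -> no flip
Dir N: first cell '.' (not opp) -> no flip
Dir NE: first cell '.' (not opp) -> no flip
Dir W: edge -> no flip
Dir E: opp run (1,1) (1,2), next='.' -> no flip
Dir SW: edge -> no flip
Dir S: first cell '.' (not opp) -> no flip
Dir SE: opp run (2,1) capped by B -> flip
All flips: (2,1)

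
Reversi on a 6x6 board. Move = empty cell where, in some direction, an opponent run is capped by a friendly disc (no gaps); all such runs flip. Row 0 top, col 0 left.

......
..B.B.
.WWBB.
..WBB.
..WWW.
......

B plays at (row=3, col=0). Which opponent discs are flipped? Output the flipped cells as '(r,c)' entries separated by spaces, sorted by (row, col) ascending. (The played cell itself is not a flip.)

Answer: (2,1)

Derivation:
Dir NW: edge -> no flip
Dir N: first cell '.' (not opp) -> no flip
Dir NE: opp run (2,1) capped by B -> flip
Dir W: edge -> no flip
Dir E: first cell '.' (not opp) -> no flip
Dir SW: edge -> no flip
Dir S: first cell '.' (not opp) -> no flip
Dir SE: first cell '.' (not opp) -> no flip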